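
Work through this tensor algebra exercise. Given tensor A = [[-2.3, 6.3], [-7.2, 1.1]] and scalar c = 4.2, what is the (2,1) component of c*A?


Scalar multiplication: (cA)_{ij} = c * A_{ij}.
c = 4.2
A_{21} = -7.2
(cA)_{21} = 4.2 * -7.2 = -30.24

-30.24


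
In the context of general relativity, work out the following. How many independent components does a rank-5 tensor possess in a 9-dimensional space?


The number of components of a rank-r tensor in d dimensions is d^r.
Here d = 9 and r = 5.
9^5 = 59049

59049


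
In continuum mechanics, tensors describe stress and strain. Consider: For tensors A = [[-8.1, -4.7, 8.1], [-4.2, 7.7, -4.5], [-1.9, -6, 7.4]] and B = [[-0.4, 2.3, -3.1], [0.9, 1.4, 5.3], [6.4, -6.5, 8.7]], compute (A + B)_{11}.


Tensor addition is component-wise: (A + B)_{ij} = A_{ij} + B_{ij}.
A_{11} = -8.1
B_{11} = -0.4
(A + B)_{11} = -8.1 + -0.4 = -8.5

-8.5


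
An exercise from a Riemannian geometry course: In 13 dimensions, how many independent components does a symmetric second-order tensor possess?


A symmetric rank-2 tensor in d dimensions has d(d+1)/2 independent components.
d = 13
d(d+1)/2 = 13 * 14 / 2 = 182 / 2 = 91

91


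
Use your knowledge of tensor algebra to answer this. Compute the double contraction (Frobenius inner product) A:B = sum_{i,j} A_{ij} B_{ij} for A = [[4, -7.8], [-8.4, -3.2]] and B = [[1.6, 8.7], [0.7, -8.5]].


A:B = sum over all i,j of A_{ij} * B_{ij}.
Row 1: 4*1.6=6.4, -7.8*8.7=-67.86 => row sum = -61.46
Row 2: -8.4*0.7=-5.88, -3.2*-8.5=27.2 => row sum = 21.32
Total = -61.46 + 21.32 = -40.14

-40.14


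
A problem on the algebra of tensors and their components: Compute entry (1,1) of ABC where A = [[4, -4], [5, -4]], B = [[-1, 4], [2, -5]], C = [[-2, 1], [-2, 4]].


(ABC)_{11} = sum_m (AB)_{1m} C_{m1}. First compute row 1 of AB.
(AB)_{11} = 4*-1 + -4*2 = -12
(AB)_{12} = 4*4 + -4*-5 = 36
Now contract with column 1 of C:
(AB)_{11} * C_{11} = -12 * -2 = 24
(AB)_{12} * C_{21} = 36 * -2 = -72
(ABC)_{11} = 24 + -72 = -48

-48


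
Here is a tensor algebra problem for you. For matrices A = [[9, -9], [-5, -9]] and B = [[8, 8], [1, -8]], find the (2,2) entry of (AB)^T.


(AB)^T_{ij} = (AB)_{ji} = sum_k A_{jk} B_{ki}.
For i=2, j=2 we need (AB)_{22}:
A_{21} * B_{12} = -5 * 8 = -40
A_{22} * B_{22} = -9 * -8 = 72
Sum = -40 + 72 = 32

32


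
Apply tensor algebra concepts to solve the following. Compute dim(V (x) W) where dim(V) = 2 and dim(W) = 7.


The dimension of a tensor product is the product of dimensions.
dim(V) = 2, dim(W) = 7
dim(V (x) W) = 2 * 7 = 14

14


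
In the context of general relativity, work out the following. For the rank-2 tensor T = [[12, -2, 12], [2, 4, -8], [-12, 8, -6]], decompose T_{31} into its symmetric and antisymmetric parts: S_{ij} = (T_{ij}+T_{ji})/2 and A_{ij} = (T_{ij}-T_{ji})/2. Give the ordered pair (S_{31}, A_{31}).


T_{31} = -12
T_{13} = 12
S_{31} = (-12 + 12)/2 = 0/2 = 0
A_{31} = (-12 - 12)/2 = -24/2 = -12
Check: S + A = 0 + -12 = -12 = T_{31}.

(0, -12)


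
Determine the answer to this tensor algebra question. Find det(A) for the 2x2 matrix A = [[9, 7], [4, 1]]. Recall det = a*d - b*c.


For a 2x2 matrix [[a, b], [c, d]], det = a*d - b*c.
a = 9, b = 7, c = 4, d = 1
a*d = 9 * 1 = 9
b*c = 7 * 4 = 28
det = 9 - 28 = -19

-19


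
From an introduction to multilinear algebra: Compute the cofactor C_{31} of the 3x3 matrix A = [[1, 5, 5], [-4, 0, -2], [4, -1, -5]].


To find cofactor C_{31}, delete row 3 and column 1.
The resulting 2x2 submatrix is: [[5, 5], [0, -2]]
Minor M_{31} = 5*-2 - 5*0
  = -10 - 0 = -10
Sign = (-1)^(3+1) = (-1)^4 = 1
Cofactor C_{31} = 1 * -10 = -10

-10


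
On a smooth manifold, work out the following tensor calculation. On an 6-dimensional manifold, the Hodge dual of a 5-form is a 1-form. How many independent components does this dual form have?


The Hodge dual of a p-form on an n-dimensional manifold is an (n-p)-form.
n = 6, p = 5, so dual degree = 6 - 5 = 1
The number of components is C(n, n-p) = C(6, 1) = 6

6


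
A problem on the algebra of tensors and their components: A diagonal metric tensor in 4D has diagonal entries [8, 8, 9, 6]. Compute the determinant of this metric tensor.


For a diagonal metric, the determinant is the product of diagonal entries.
Diagonal entries: 8, 8, 9, 6
det(g) = 8 * 8 * 9 * 6 = 3456

3456


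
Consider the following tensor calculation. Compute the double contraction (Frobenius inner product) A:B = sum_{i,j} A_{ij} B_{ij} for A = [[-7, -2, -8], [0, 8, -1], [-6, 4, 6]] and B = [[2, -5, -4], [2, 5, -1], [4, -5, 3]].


A:B = sum over all i,j of A_{ij} * B_{ij}.
Row 1: -7*2=-14, -2*-5=10, -8*-4=32 => row sum = 28
Row 2: 0*2=0, 8*5=40, -1*-1=1 => row sum = 41
Row 3: -6*4=-24, 4*-5=-20, 6*3=18 => row sum = -26
Total = 28 + 41 + -26 = 43

43


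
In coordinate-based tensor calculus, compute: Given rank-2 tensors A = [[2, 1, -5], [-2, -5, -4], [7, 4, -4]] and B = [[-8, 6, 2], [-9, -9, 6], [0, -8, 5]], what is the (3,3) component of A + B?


Tensor addition is component-wise: (A + B)_{ij} = A_{ij} + B_{ij}.
A_{33} = -4
B_{33} = 5
(A + B)_{33} = -4 + 5 = 1

1


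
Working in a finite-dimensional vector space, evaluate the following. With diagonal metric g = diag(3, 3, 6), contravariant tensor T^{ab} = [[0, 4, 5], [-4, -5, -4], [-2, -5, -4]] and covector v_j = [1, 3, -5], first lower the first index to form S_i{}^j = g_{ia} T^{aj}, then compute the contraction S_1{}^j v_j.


Step 1: lower the first index. For a diagonal metric, g_{ia} T^{aj} = g_{ii} T^{ij} (no sum on i).
g_{11} = 3
S_1{}^1 = 3 * T^{11} = 3 * 0 = 0
S_1{}^2 = 3 * T^{12} = 3 * 4 = 12
S_1{}^3 = 3 * T^{13} = 3 * 5 = 15
Step 2: contract S_1{}^j with v_j.
S_1{}^1 * v_1 = 0 * 1 = 0
S_1{}^2 * v_2 = 12 * 3 = 36
S_1{}^3 * v_3 = 15 * -5 = -75
Result = 0 + 36 + -75 = -39

-39


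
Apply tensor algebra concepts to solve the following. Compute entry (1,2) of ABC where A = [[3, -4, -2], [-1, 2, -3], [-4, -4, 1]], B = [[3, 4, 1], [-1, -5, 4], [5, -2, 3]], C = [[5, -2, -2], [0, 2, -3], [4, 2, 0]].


(ABC)_{12} = sum_m (AB)_{1m} C_{m2}. First compute row 1 of AB.
(AB)_{11} = 3*3 + -4*-1 + -2*5 = 3
(AB)_{12} = 3*4 + -4*-5 + -2*-2 = 36
(AB)_{13} = 3*1 + -4*4 + -2*3 = -19
Now contract with column 2 of C:
(AB)_{11} * C_{12} = 3 * -2 = -6
(AB)_{12} * C_{22} = 36 * 2 = 72
(AB)_{13} * C_{32} = -19 * 2 = -38
(ABC)_{12} = -6 + 72 + -38 = 28

28


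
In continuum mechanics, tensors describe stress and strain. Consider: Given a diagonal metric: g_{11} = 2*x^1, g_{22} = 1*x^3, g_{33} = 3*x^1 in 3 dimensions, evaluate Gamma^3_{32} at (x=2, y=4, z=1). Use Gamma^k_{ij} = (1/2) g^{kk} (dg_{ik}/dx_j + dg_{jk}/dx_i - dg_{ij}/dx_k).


For a diagonal metric, Gamma^k_{ij} = (1/2) g^{kk} (dg_{ik}/dx_j + dg_{jk}/dx_i - dg_{ij}/dx_k).
The metric is diagonal, so g_{ab} = 0 for a != b.
At the given point: g_{11} = 4, g_{22} = 8, g_{33} = 6
g^{33} = 1/6
dg_{33}/dx_2 = dg_{33}/dx_2 = 0
dg_{23}/dx_3 = 0 (off-diagonal)
dg_{32}/dx_3 = 0 (off-diagonal)
Numerator = 0 + 0 - 0 = 0
Gamma^3_{32} = 0 / (2 * 6) = 0

0


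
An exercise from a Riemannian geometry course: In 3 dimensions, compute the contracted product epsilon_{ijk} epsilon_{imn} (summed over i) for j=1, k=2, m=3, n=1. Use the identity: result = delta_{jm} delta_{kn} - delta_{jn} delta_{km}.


Using the identity: epsilon_{ijk} epsilon_{imn} = delta_{jm} delta_{kn} - delta_{jn} delta_{km}.
delta_{13} = 0
delta_{21} = 0
delta_{11} = 1
delta_{23} = 0
Result = 0 * 0 - 1 * 0 = 0 - 0 = 0

0


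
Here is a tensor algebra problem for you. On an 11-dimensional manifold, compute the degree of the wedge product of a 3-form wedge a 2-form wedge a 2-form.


The degree of a wedge product is the sum of the degrees of the individual forms.
Degrees: 3, 2, 2
Total degree = 3 + 2 + 2 = 7

7


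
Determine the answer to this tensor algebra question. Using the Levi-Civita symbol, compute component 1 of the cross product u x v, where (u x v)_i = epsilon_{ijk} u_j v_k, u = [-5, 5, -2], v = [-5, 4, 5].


(u x v)_1 = sum_{j,k} epsilon_{1jk} u_j v_k. Only permutations of (1,2,3) contribute; the two non-zero terms are:
eps_{123} u_2 v_3 = 1 * 5 * 5 = 25
eps_{132} u_3 v_2 = -1 * -2 * 4 = 8
(u x v)_1 = 33

33


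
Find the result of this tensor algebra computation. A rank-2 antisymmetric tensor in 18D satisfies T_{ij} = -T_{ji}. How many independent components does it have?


An antisymmetric rank-2 tensor satisfies A_{ij} = -A_{ji}, so diagonal entries are zero.
The independent components are the upper-triangular entries: C(n, 2) = n(n-1)/2.
n = 18
C(18, 2) = 18 * 17 / 2 = 306 / 2 = 153

153


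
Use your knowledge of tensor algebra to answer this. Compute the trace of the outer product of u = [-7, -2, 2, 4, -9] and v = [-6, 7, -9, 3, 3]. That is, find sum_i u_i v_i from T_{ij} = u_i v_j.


The outer product gives T_{ij} = u_i v_j.
The trace (contraction) is Tr(T) = sum_i T_{ii} = sum_i u_i v_i.
Diagonal entries:
T_{11} = u_1 * v_1 = -7 * -6 = 42
T_{22} = u_2 * v_2 = -2 * 7 = -14
T_{33} = u_3 * v_3 = 2 * -9 = -18
T_{44} = u_4 * v_4 = 4 * 3 = 12
T_{55} = u_5 * v_5 = -9 * 3 = -27
Tr(T) = 42 + -14 + -18 + 12 + -27 = -5

-5


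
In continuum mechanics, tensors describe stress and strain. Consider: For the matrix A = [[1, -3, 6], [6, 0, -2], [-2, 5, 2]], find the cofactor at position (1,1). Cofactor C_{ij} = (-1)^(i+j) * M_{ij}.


To find cofactor C_{11}, delete row 1 and column 1.
The resulting 2x2 submatrix is: [[0, -2], [5, 2]]
Minor M_{11} = 0*2 - -2*5
  = 0 - -10 = 10
Sign = (-1)^(1+1) = (-1)^2 = 1
Cofactor C_{11} = 1 * 10 = 10

10


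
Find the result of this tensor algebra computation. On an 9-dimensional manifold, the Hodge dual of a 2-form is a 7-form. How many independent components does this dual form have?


The Hodge dual of a p-form on an n-dimensional manifold is an (n-p)-form.
n = 9, p = 2, so dual degree = 9 - 2 = 7
The number of components is C(n, n-p) = C(9, 7) = 36

36


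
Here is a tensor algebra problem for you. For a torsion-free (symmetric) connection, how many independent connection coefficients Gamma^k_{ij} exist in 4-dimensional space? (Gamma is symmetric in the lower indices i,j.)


Christoffel symbols Gamma^k_{ij} are symmetric in i,j, so there are d * d(d+1)/2 independent symbols.
d = 4
d(d+1)/2 = 4 * 5 / 2 = 10
Total = 4 * 10 = 40

40


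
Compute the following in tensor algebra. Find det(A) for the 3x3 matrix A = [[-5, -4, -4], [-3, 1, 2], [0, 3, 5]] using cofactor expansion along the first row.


Expanding along the first row, det(A) = a11*M_11 - a12*M_12 + a13*M_13, where M_1j is the (1,j) minor.
Minor M_11 = 1*5 - 2*3 = -1
Minor M_12 = -3*5 - 2*0 = -15
Minor M_13 = -3*3 - 1*0 = -9
det = -5*(-1) - -4*(-15) + -4*(-9)
    = 5 - 60 + 36
    = -19

-19


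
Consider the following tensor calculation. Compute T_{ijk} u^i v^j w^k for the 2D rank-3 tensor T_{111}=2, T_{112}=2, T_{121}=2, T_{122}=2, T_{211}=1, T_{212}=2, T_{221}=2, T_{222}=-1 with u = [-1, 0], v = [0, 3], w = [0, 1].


S = sum over i,j,k of T_{ijk} u_i v_j w_k. Expanding all 8 terms:
T_{111}*u_1*v_1*w_1 = 2*-1*0*0 = 0  (running total: 0)
T_{112}*u_1*v_1*w_2 = 2*-1*0*1 = 0  (running total: 0)
T_{121}*u_1*v_2*w_1 = 2*-1*3*0 = 0  (running total: 0)
T_{122}*u_1*v_2*w_2 = 2*-1*3*1 = -6  (running total: -6)
T_{211}*u_2*v_1*w_1 = 1*0*0*0 = 0  (running total: -6)
T_{212}*u_2*v_1*w_2 = 2*0*0*1 = 0  (running total: -6)
T_{221}*u_2*v_2*w_1 = 2*0*3*0 = 0  (running total: -6)
T_{222}*u_2*v_2*w_2 = -1*0*3*1 = 0  (running total: -6)
S = -6

-6


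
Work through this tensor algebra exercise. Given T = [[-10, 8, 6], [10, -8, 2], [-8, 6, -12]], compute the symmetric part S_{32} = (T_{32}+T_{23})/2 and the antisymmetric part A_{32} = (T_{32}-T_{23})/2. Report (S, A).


T_{32} = 6
T_{23} = 2
S_{32} = (6 + 2)/2 = 8/2 = 4
A_{32} = (6 - 2)/2 = 4/2 = 2
Check: S + A = 4 + 2 = 6 = T_{32}.

(4, 2)


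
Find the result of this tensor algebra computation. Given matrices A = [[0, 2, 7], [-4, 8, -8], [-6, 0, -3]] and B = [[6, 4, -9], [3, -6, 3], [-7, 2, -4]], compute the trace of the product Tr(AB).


Tr(AB) = sum_i (AB)_{ii} where (AB)_{ii} = sum_k A_{ik} B_{ki}.
(AB)_{11} = 0*6 + 2*3 + 7*-7 = -43
(AB)_{22} = -4*4 + 8*-6 + -8*2 = -80
(AB)_{33} = -6*-9 + 0*3 + -3*-4 = 66
Tr(AB) = -43 + -80 + 66 = -57

-57


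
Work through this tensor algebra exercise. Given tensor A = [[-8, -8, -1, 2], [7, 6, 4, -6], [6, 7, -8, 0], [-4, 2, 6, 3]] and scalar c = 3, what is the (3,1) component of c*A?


Scalar multiplication: (cA)_{ij} = c * A_{ij}.
c = 3
A_{31} = 6
(cA)_{31} = 3 * 6 = 18

18


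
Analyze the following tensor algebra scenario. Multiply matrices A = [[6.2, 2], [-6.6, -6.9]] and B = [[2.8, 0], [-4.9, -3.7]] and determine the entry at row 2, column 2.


(AB)_{ij} = sum_k A_{ik} B_{kj}.
For i=2, j=2:
A_{21} * B_{12} = -6.6 * 0 = 0
A_{22} * B_{22} = -6.9 * -3.7 = 25.53
Sum = 0 + 25.53 = 25.53

25.53


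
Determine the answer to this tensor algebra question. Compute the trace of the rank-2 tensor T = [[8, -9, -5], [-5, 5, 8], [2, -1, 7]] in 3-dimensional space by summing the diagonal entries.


The contraction (trace) of a rank-2 tensor is the sum of its diagonal elements.
Diagonal entries: A[1,1] = 8, A[2,2] = 5, A[3,3] = 7
Tr(A) = 8 + 5 + 7 = 20

20


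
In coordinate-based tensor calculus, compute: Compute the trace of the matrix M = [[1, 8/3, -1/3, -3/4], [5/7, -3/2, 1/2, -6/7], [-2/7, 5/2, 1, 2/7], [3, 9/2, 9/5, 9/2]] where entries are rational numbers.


The trace is the sum of diagonal entries.
Diagonal: M[1,1] = 1, M[2,2] = -3/2, M[3,3] = 1, M[4,4] = 9/2
Tr(M) = 1 + -3/2 + 1 + 9/2
Computing step by step:
After adding M[1,1]: 1
After adding M[2,2]: -1/2
After adding M[3,3]: 1/2
After adding M[4,4]: 5
Tr(M) = 5

5


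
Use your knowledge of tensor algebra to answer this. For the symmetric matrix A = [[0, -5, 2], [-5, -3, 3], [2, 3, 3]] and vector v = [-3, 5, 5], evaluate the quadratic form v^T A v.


First compute Av:
(Av)_1 = 0*-3 + -5*5 + 2*5 = -15
(Av)_2 = -5*-3 + -3*5 + 3*5 = 15
(Av)_3 = 2*-3 + 3*5 + 3*5 = 24
Av = [-15, 15, 24]
Then v^T (Av) = -3*-15 + 5*15 + 5*24
= 45 + 75 + 120 = 240

240


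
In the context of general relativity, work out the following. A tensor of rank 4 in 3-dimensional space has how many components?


The number of components of a rank-r tensor in d dimensions is d^r.
Here d = 3 and r = 4.
3^4 = 81

81


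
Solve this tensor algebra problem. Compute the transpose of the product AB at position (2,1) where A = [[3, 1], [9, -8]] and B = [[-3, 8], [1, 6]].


(AB)^T_{ij} = (AB)_{ji} = sum_k A_{jk} B_{ki}.
For i=2, j=1 we need (AB)_{12}:
A_{11} * B_{12} = 3 * 8 = 24
A_{12} * B_{22} = 1 * 6 = 6
Sum = 24 + 6 = 30

30


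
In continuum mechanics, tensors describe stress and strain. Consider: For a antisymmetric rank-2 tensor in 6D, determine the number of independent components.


A antisymmetric rank-2 tensor in d dimensions has d(d-1)/2 independent components.
d = 6
d(d-1)/2 = 6 * 5 / 2 = 30 / 2 = 15

15


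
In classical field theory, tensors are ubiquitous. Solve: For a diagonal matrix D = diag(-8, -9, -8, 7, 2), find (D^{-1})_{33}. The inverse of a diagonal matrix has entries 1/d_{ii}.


For a diagonal matrix, the inverse has entries (D^{-1})_{ii} = 1/d_{ii}.
The diagonal entries are: d_{11} = -8, d_{22} = -9, d_{33} = -8, d_{44} = 7, d_{55} = 2
We need (D^{-1})_{33} = 1/d_{33} = 1/-8 = -1/8

-1/8


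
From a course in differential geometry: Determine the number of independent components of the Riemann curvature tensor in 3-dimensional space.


The Riemann tensor in d dimensions has d^2(d^2 - 1)/12 independent components.
d = 3, so d^2 = 9
d^2 - 1 = 8
d^2(d^2 - 1) = 9 * 8 = 72
Divide by 12: 72 / 12 = 6

6


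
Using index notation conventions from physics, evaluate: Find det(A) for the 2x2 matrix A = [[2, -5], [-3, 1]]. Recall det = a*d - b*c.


For a 2x2 matrix [[a, b], [c, d]], det = a*d - b*c.
a = 2, b = -5, c = -3, d = 1
a*d = 2 * 1 = 2
b*c = -5 * -3 = 15
det = 2 - 15 = -13

-13


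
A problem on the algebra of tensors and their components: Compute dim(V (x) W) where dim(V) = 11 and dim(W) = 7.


The dimension of a tensor product is the product of dimensions.
dim(V) = 11, dim(W) = 7
dim(V (x) W) = 11 * 7 = 77

77


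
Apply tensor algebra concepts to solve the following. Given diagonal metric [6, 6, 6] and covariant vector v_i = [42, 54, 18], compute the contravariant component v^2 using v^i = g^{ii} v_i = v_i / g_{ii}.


To raise an index with a diagonal metric: v^i = v_i / g_{ii}.
For index 2: v_2 = 54, g_{22} = 6
v^2 = 54 / 6 = 9

9


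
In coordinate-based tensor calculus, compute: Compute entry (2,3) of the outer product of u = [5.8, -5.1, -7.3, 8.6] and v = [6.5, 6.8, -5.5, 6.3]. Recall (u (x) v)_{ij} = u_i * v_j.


The outer product entry T_{ij} = u_i * v_j.
We need i=2, j=3.
u_2 = -5.1, v_3 = -5.5
T_{2,3} = -5.1 * -5.5 = 28.05

28.05


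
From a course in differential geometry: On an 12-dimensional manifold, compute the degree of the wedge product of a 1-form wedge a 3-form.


The degree of a wedge product is the sum of the degrees of the individual forms.
Degrees: 1, 3
Total degree = 1 + 3 = 4

4


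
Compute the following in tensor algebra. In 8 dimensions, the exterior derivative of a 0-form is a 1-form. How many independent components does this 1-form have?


The exterior derivative of a p-form is a (p+1)-form.
Its number of independent components is C(n, p+1).
n = 8, p+1 = 1
C(8, 1) = 8

8


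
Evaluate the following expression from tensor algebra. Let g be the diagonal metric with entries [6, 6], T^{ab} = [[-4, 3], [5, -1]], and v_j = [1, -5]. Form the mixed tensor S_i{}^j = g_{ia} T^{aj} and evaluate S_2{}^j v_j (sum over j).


Step 1: lower the first index. For a diagonal metric, g_{ia} T^{aj} = g_{ii} T^{ij} (no sum on i).
g_{22} = 6
S_2{}^1 = 6 * T^{21} = 6 * 5 = 30
S_2{}^2 = 6 * T^{22} = 6 * -1 = -6
Step 2: contract S_2{}^j with v_j.
S_2{}^1 * v_1 = 30 * 1 = 30
S_2{}^2 * v_2 = -6 * -5 = 30
Result = 30 + 30 = 60

60


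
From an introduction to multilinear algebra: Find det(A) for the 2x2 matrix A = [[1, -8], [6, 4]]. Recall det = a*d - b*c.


For a 2x2 matrix [[a, b], [c, d]], det = a*d - b*c.
a = 1, b = -8, c = 6, d = 4
a*d = 1 * 4 = 4
b*c = -8 * 6 = -48
det = 4 - -48 = 52

52


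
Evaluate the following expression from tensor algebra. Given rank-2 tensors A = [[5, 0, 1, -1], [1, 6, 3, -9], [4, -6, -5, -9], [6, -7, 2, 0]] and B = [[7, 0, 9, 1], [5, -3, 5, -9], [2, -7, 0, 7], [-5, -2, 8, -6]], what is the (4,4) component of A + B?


Tensor addition is component-wise: (A + B)_{ij} = A_{ij} + B_{ij}.
A_{44} = 0
B_{44} = -6
(A + B)_{44} = 0 + -6 = -6

-6


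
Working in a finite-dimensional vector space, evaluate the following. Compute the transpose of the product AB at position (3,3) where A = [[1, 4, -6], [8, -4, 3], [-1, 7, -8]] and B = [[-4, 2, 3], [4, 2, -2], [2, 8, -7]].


(AB)^T_{ij} = (AB)_{ji} = sum_k A_{jk} B_{ki}.
For i=3, j=3 we need (AB)_{33}:
A_{31} * B_{13} = -1 * 3 = -3
A_{32} * B_{23} = 7 * -2 = -14
A_{33} * B_{33} = -8 * -7 = 56
Sum = -3 + -14 + 56 = 39

39


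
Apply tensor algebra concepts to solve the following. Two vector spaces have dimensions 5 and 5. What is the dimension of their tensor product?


The dimension of a tensor product is the product of dimensions.
dim(V) = 5, dim(W) = 5
dim(V (x) W) = 5 * 5 = 25

25


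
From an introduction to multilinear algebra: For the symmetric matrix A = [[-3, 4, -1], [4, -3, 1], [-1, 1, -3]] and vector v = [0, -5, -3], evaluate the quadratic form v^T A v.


First compute Av:
(Av)_1 = -3*0 + 4*-5 + -1*-3 = -17
(Av)_2 = 4*0 + -3*-5 + 1*-3 = 12
(Av)_3 = -1*0 + 1*-5 + -3*-3 = 4
Av = [-17, 12, 4]
Then v^T (Av) = 0*-17 + -5*12 + -3*4
= 0 + -60 + -12 = -72

-72


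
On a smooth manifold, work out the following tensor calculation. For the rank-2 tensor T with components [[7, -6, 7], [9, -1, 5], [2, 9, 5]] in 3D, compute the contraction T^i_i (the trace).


The contraction (trace) of a rank-2 tensor is the sum of its diagonal elements.
Diagonal entries: A[1,1] = 7, A[2,2] = -1, A[3,3] = 5
Tr(A) = 7 + -1 + 5 = 11

11


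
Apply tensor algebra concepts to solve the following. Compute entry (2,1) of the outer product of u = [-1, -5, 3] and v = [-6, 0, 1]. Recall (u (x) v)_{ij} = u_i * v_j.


The outer product entry T_{ij} = u_i * v_j.
We need i=2, j=1.
u_2 = -5, v_1 = -6
T_{2,1} = -5 * -6 = 30

30


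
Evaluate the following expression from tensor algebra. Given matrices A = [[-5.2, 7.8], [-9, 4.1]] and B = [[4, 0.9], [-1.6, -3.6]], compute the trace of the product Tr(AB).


Tr(AB) = sum_i (AB)_{ii} where (AB)_{ii} = sum_k A_{ik} B_{ki}.
(AB)_{11} = -5.2*4 + 7.8*-1.6 = -33.28
(AB)_{22} = -9*0.9 + 4.1*-3.6 = -22.86
Tr(AB) = -33.28 + -22.86 = -56.14

-56.14


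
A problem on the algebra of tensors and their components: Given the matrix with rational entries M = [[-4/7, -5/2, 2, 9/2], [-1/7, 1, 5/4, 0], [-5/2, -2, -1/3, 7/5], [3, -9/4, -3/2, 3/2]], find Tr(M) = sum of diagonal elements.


The trace is the sum of diagonal entries.
Diagonal: M[1,1] = -4/7, M[2,2] = 1, M[3,3] = -1/3, M[4,4] = 3/2
Tr(M) = -4/7 + 1 + -1/3 + 3/2
Computing step by step:
After adding M[1,1]: -4/7
After adding M[2,2]: 3/7
After adding M[3,3]: 2/21
After adding M[4,4]: 67/42
Tr(M) = 67/42

67/42


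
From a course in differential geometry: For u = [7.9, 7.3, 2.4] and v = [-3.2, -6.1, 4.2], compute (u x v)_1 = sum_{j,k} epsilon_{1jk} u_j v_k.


(u x v)_1 = sum_{j,k} epsilon_{1jk} u_j v_k. Only permutations of (1,2,3) contribute; the two non-zero terms are:
eps_{123} u_2 v_3 = 1 * 7.3 * 4.2 = 30.66
eps_{132} u_3 v_2 = -1 * 2.4 * -6.1 = 14.64
(u x v)_1 = 45.3

45.3


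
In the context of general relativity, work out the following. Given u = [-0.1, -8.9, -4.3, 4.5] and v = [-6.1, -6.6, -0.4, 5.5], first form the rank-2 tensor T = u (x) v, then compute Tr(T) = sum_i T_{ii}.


The outer product gives T_{ij} = u_i v_j.
The trace (contraction) is Tr(T) = sum_i T_{ii} = sum_i u_i v_i.
Diagonal entries:
T_{11} = u_1 * v_1 = -0.1 * -6.1 = 0.61
T_{22} = u_2 * v_2 = -8.9 * -6.6 = 58.74
T_{33} = u_3 * v_3 = -4.3 * -0.4 = 1.72
T_{44} = u_4 * v_4 = 4.5 * 5.5 = 24.75
Tr(T) = 0.61 + 58.74 + 1.72 + 24.75 = 85.82

85.82


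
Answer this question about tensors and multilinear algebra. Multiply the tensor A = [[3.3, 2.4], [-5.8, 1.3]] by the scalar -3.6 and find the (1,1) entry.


Scalar multiplication: (cA)_{ij} = c * A_{ij}.
c = -3.6
A_{11} = 3.3
(cA)_{11} = -3.6 * 3.3 = -11.88

-11.88


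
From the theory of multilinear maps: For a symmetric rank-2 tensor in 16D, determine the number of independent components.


A symmetric rank-2 tensor in d dimensions has d(d+1)/2 independent components.
d = 16
d(d+1)/2 = 16 * 17 / 2 = 272 / 2 = 136

136


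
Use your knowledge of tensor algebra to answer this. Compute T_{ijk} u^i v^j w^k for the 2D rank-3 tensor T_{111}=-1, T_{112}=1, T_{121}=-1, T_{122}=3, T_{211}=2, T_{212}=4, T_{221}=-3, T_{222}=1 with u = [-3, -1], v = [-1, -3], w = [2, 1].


S = sum over i,j,k of T_{ijk} u_i v_j w_k. Expanding all 8 terms:
T_{111}*u_1*v_1*w_1 = -1*-3*-1*2 = -6  (running total: -6)
T_{112}*u_1*v_1*w_2 = 1*-3*-1*1 = 3  (running total: -3)
T_{121}*u_1*v_2*w_1 = -1*-3*-3*2 = -18  (running total: -21)
T_{122}*u_1*v_2*w_2 = 3*-3*-3*1 = 27  (running total: 6)
T_{211}*u_2*v_1*w_1 = 2*-1*-1*2 = 4  (running total: 10)
T_{212}*u_2*v_1*w_2 = 4*-1*-1*1 = 4  (running total: 14)
T_{221}*u_2*v_2*w_1 = -3*-1*-3*2 = -18  (running total: -4)
T_{222}*u_2*v_2*w_2 = 1*-1*-3*1 = 3  (running total: -1)
S = -1

-1


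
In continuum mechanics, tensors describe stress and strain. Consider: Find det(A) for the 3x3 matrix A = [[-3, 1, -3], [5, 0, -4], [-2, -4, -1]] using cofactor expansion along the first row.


Expanding along the first row, det(A) = a11*M_11 - a12*M_12 + a13*M_13, where M_1j is the (1,j) minor.
Minor M_11 = 0*-1 - -4*-4 = -16
Minor M_12 = 5*-1 - -4*-2 = -13
Minor M_13 = 5*-4 - 0*-2 = -20
det = -3*(-16) - 1*(-13) + -3*(-20)
    = 48 - -13 + 60
    = 121

121


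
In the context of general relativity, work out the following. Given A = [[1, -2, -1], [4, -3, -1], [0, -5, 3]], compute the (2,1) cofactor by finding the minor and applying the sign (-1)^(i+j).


To find cofactor C_{21}, delete row 2 and column 1.
The resulting 2x2 submatrix is: [[-2, -1], [-5, 3]]
Minor M_{21} = -2*3 - -1*-5
  = -6 - 5 = -11
Sign = (-1)^(2+1) = (-1)^3 = -1
Cofactor C_{21} = -1 * -11 = 11

11


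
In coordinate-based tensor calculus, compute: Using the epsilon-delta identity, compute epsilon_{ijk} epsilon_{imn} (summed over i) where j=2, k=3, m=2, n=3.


Using the identity: epsilon_{ijk} epsilon_{imn} = delta_{jm} delta_{kn} - delta_{jn} delta_{km}.
delta_{22} = 1
delta_{33} = 1
delta_{23} = 0
delta_{32} = 0
Result = 1 * 1 - 0 * 0 = 1 - 0 = 1

1


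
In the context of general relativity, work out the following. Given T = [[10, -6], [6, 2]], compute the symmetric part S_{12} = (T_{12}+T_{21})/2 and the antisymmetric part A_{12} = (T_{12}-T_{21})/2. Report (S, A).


T_{12} = -6
T_{21} = 6
S_{12} = (-6 + 6)/2 = 0/2 = 0
A_{12} = (-6 - 6)/2 = -12/2 = -6
Check: S + A = 0 + -6 = -6 = T_{12}.

(0, -6)


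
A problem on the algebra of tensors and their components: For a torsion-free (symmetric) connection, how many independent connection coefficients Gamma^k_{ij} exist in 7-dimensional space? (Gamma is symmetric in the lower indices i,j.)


Christoffel symbols Gamma^k_{ij} are symmetric in i,j, so there are d * d(d+1)/2 independent symbols.
d = 7
d(d+1)/2 = 7 * 8 / 2 = 28
Total = 7 * 28 = 196

196


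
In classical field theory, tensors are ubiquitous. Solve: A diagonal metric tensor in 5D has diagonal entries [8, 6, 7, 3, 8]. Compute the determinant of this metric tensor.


For a diagonal metric, the determinant is the product of diagonal entries.
Diagonal entries: 8, 6, 7, 3, 8
det(g) = 8 * 6 * 7 * 3 * 8 = 8064

8064


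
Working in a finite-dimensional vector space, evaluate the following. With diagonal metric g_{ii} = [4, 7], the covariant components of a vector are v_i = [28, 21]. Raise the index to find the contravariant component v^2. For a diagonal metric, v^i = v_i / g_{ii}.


To raise an index with a diagonal metric: v^i = v_i / g_{ii}.
For index 2: v_2 = 21, g_{22} = 7
v^2 = 21 / 7 = 3

3


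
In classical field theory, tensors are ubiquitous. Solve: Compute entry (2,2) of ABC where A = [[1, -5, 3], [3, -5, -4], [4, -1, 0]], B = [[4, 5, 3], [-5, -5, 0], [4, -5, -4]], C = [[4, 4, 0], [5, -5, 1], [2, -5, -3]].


(ABC)_{22} = sum_m (AB)_{2m} C_{m2}. First compute row 2 of AB.
(AB)_{21} = 3*4 + -5*-5 + -4*4 = 21
(AB)_{22} = 3*5 + -5*-5 + -4*-5 = 60
(AB)_{23} = 3*3 + -5*0 + -4*-4 = 25
Now contract with column 2 of C:
(AB)_{21} * C_{12} = 21 * 4 = 84
(AB)_{22} * C_{22} = 60 * -5 = -300
(AB)_{23} * C_{32} = 25 * -5 = -125
(ABC)_{22} = 84 + -300 + -125 = -341

-341


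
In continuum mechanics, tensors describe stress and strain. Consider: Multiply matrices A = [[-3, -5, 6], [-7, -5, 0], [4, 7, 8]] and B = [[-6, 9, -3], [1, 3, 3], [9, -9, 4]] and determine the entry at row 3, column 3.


(AB)_{ij} = sum_k A_{ik} B_{kj}.
For i=3, j=3:
A_{31} * B_{13} = 4 * -3 = -12
A_{32} * B_{23} = 7 * 3 = 21
A_{33} * B_{33} = 8 * 4 = 32
Sum = -12 + 21 + 32 = 41

41


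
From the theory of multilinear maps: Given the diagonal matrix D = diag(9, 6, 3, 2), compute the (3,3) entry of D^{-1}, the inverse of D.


For a diagonal matrix, the inverse has entries (D^{-1})_{ii} = 1/d_{ii}.
The diagonal entries are: d_{11} = 9, d_{22} = 6, d_{33} = 3, d_{44} = 2
We need (D^{-1})_{33} = 1/d_{33} = 1/3 = 1/3

1/3


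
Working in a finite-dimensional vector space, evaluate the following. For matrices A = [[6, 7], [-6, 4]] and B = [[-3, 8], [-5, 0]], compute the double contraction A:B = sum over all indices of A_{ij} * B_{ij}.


A:B = sum over all i,j of A_{ij} * B_{ij}.
Row 1: 6*-3=-18, 7*8=56 => row sum = 38
Row 2: -6*-5=30, 4*0=0 => row sum = 30
Total = 38 + 30 = 68

68


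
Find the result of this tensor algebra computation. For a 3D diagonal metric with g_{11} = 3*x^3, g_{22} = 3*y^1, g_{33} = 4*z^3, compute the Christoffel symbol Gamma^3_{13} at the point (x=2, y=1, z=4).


For a diagonal metric, Gamma^k_{ij} = (1/2) g^{kk} (dg_{ik}/dx_j + dg_{jk}/dx_i - dg_{ij}/dx_k).
The metric is diagonal, so g_{ab} = 0 for a != b.
At the given point: g_{11} = 24, g_{22} = 3, g_{33} = 256
g^{33} = 1/256
dg_{13}/dx_3 = 0 (off-diagonal)
dg_{33}/dx_1 = dg_{33}/dx_1 = 0
dg_{13}/dx_3 = 0 (off-diagonal)
Numerator = 0 + 0 - 0 = 0
Gamma^3_{13} = 0 / (2 * 256) = 0

0


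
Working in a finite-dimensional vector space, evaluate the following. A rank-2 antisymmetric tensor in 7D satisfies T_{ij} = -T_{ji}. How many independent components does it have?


An antisymmetric rank-2 tensor satisfies A_{ij} = -A_{ji}, so diagonal entries are zero.
The independent components are the upper-triangular entries: C(n, 2) = n(n-1)/2.
n = 7
C(7, 2) = 7 * 6 / 2 = 42 / 2 = 21

21


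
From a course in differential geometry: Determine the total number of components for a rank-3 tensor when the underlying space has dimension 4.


The number of components of a rank-r tensor in d dimensions is d^r.
Here d = 4 and r = 3.
4^3 = 64

64


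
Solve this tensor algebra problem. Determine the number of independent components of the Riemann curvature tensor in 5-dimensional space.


The Riemann tensor in d dimensions has d^2(d^2 - 1)/12 independent components.
d = 5, so d^2 = 25
d^2 - 1 = 24
d^2(d^2 - 1) = 25 * 24 = 600
Divide by 12: 600 / 12 = 50

50


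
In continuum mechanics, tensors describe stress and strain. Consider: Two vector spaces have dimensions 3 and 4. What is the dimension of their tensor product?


The dimension of a tensor product is the product of dimensions.
dim(V) = 3, dim(W) = 4
dim(V (x) W) = 3 * 4 = 12

12


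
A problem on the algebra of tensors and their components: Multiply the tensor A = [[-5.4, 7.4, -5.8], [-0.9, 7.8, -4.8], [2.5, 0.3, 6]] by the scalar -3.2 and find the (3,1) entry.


Scalar multiplication: (cA)_{ij} = c * A_{ij}.
c = -3.2
A_{31} = 2.5
(cA)_{31} = -3.2 * 2.5 = -8

-8


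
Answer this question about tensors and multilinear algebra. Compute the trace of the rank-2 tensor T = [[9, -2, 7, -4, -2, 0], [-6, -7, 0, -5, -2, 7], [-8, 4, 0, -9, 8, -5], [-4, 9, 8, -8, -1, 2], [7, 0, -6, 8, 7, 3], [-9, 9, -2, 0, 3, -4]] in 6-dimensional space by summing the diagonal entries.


The contraction (trace) of a rank-2 tensor is the sum of its diagonal elements.
Diagonal entries: A[1,1] = 9, A[2,2] = -7, A[3,3] = 0, A[4,4] = -8, A[5,5] = 7, A[6,6] = -4
Tr(A) = 9 + -7 + 0 + -8 + 7 + -4 = -3

-3


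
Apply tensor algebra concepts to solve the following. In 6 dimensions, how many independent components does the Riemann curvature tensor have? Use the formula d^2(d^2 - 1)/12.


The Riemann tensor in d dimensions has d^2(d^2 - 1)/12 independent components.
d = 6, so d^2 = 36
d^2 - 1 = 35
d^2(d^2 - 1) = 36 * 35 = 1260
Divide by 12: 1260 / 12 = 105

105


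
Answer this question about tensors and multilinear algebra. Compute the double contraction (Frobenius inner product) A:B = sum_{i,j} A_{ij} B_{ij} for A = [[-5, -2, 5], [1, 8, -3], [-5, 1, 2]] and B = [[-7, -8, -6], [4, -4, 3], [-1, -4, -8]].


A:B = sum over all i,j of A_{ij} * B_{ij}.
Row 1: -5*-7=35, -2*-8=16, 5*-6=-30 => row sum = 21
Row 2: 1*4=4, 8*-4=-32, -3*3=-9 => row sum = -37
Row 3: -5*-1=5, 1*-4=-4, 2*-8=-16 => row sum = -15
Total = 21 + -37 + -15 = -31

-31


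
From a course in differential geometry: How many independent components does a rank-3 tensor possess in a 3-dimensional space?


The number of components of a rank-r tensor in d dimensions is d^r.
Here d = 3 and r = 3.
3^3 = 27

27


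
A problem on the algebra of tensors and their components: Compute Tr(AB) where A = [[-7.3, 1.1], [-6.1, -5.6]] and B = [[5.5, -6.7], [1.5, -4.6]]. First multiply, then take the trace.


Tr(AB) = sum_i (AB)_{ii} where (AB)_{ii} = sum_k A_{ik} B_{ki}.
(AB)_{11} = -7.3*5.5 + 1.1*1.5 = -38.5
(AB)_{22} = -6.1*-6.7 + -5.6*-4.6 = 66.63
Tr(AB) = -38.5 + 66.63 = 28.13

28.13


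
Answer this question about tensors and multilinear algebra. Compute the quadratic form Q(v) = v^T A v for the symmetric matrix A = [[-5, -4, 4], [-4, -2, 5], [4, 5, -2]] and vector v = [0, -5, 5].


First compute Av:
(Av)_1 = -5*0 + -4*-5 + 4*5 = 40
(Av)_2 = -4*0 + -2*-5 + 5*5 = 35
(Av)_3 = 4*0 + 5*-5 + -2*5 = -35
Av = [40, 35, -35]
Then v^T (Av) = 0*40 + -5*35 + 5*-35
= 0 + -175 + -175 = -350

-350


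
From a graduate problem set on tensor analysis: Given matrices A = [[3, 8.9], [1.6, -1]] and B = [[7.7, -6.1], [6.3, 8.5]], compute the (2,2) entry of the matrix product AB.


(AB)_{ij} = sum_k A_{ik} B_{kj}.
For i=2, j=2:
A_{21} * B_{12} = 1.6 * -6.1 = -9.76
A_{22} * B_{22} = -1 * 8.5 = -8.5
Sum = -9.76 + -8.5 = -18.26

-18.26


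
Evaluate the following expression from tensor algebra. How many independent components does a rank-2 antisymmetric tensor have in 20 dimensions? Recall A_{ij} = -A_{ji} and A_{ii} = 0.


An antisymmetric rank-2 tensor satisfies A_{ij} = -A_{ji}, so diagonal entries are zero.
The independent components are the upper-triangular entries: C(n, 2) = n(n-1)/2.
n = 20
C(20, 2) = 20 * 19 / 2 = 380 / 2 = 190

190


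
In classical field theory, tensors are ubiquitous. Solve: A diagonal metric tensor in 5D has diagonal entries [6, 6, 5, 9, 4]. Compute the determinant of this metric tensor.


For a diagonal metric, the determinant is the product of diagonal entries.
Diagonal entries: 6, 6, 5, 9, 4
det(g) = 6 * 6 * 5 * 9 * 4 = 6480

6480


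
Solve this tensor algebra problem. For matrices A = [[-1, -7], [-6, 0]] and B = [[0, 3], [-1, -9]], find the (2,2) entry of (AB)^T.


(AB)^T_{ij} = (AB)_{ji} = sum_k A_{jk} B_{ki}.
For i=2, j=2 we need (AB)_{22}:
A_{21} * B_{12} = -6 * 3 = -18
A_{22} * B_{22} = 0 * -9 = 0
Sum = -18 + 0 = -18

-18


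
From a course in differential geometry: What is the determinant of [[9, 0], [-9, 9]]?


For a 2x2 matrix [[a, b], [c, d]], det = a*d - b*c.
a = 9, b = 0, c = -9, d = 9
a*d = 9 * 9 = 81
b*c = 0 * -9 = 0
det = 81 - 0 = 81

81


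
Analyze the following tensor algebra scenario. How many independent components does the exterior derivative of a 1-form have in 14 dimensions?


The exterior derivative of a p-form is a (p+1)-form.
Its number of independent components is C(n, p+1).
n = 14, p+1 = 2
C(14, 2) = 91

91


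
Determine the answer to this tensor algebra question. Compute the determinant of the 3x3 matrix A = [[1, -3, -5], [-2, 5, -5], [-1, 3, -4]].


Expanding along the first row, det(A) = a11*M_11 - a12*M_12 + a13*M_13, where M_1j is the (1,j) minor.
Minor M_11 = 5*-4 - -5*3 = -5
Minor M_12 = -2*-4 - -5*-1 = 3
Minor M_13 = -2*3 - 5*-1 = -1
det = 1*(-5) - -3*(3) + -5*(-1)
    = -5 - -9 + 5
    = 9

9


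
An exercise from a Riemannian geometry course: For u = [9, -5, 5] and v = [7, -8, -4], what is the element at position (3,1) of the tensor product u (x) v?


The outer product entry T_{ij} = u_i * v_j.
We need i=3, j=1.
u_3 = 5, v_1 = 7
T_{3,1} = 5 * 7 = 35

35


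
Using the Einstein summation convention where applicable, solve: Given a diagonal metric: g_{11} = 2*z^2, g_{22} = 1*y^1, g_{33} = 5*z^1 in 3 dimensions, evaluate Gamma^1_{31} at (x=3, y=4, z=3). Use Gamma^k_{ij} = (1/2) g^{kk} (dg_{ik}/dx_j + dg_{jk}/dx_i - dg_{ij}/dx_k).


For a diagonal metric, Gamma^k_{ij} = (1/2) g^{kk} (dg_{ik}/dx_j + dg_{jk}/dx_i - dg_{ij}/dx_k).
The metric is diagonal, so g_{ab} = 0 for a != b.
At the given point: g_{11} = 18, g_{22} = 4, g_{33} = 15
g^{11} = 1/18
dg_{31}/dx_1 = 0 (off-diagonal)
dg_{11}/dx_3 = dg_{11}/dx_3 = 12
dg_{31}/dx_1 = 0 (off-diagonal)
Numerator = 0 + 12 - 0 = 12
Gamma^1_{31} = 12 / (2 * 18) = 1/3

1/3


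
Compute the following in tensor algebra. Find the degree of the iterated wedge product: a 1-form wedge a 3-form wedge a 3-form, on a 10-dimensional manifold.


The degree of a wedge product is the sum of the degrees of the individual forms.
Degrees: 1, 3, 3
Total degree = 1 + 3 + 3 = 7

7


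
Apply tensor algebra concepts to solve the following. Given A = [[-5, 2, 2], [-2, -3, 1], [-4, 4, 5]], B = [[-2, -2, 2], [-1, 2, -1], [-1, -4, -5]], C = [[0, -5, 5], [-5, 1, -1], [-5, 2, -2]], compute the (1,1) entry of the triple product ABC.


(ABC)_{11} = sum_m (AB)_{1m} C_{m1}. First compute row 1 of AB.
(AB)_{11} = -5*-2 + 2*-1 + 2*-1 = 6
(AB)_{12} = -5*-2 + 2*2 + 2*-4 = 6
(AB)_{13} = -5*2 + 2*-1 + 2*-5 = -22
Now contract with column 1 of C:
(AB)_{11} * C_{11} = 6 * 0 = 0
(AB)_{12} * C_{21} = 6 * -5 = -30
(AB)_{13} * C_{31} = -22 * -5 = 110
(ABC)_{11} = 0 + -30 + 110 = 80

80


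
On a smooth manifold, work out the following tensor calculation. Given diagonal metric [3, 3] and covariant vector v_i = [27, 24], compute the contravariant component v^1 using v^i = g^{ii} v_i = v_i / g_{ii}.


To raise an index with a diagonal metric: v^i = v_i / g_{ii}.
For index 1: v_1 = 27, g_{11} = 3
v^1 = 27 / 3 = 9

9


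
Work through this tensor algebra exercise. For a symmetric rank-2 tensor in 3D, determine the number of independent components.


A symmetric rank-2 tensor in d dimensions has d(d+1)/2 independent components.
d = 3
d(d+1)/2 = 3 * 4 / 2 = 12 / 2 = 6

6


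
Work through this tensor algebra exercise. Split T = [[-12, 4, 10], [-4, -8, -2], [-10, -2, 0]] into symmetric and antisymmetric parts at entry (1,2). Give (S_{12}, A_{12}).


T_{12} = 4
T_{21} = -4
S_{12} = (4 + -4)/2 = 0/2 = 0
A_{12} = (4 - -4)/2 = 8/2 = 4
Check: S + A = 0 + 4 = 4 = T_{12}.

(0, 4)


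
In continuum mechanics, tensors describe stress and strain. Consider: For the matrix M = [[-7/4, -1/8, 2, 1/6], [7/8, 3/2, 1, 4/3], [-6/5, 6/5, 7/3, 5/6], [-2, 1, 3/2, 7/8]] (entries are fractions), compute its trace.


The trace is the sum of diagonal entries.
Diagonal: M[1,1] = -7/4, M[2,2] = 3/2, M[3,3] = 7/3, M[4,4] = 7/8
Tr(M) = -7/4 + 3/2 + 7/3 + 7/8
Computing step by step:
After adding M[1,1]: -7/4
After adding M[2,2]: -1/4
After adding M[3,3]: 25/12
After adding M[4,4]: 71/24
Tr(M) = 71/24

71/24


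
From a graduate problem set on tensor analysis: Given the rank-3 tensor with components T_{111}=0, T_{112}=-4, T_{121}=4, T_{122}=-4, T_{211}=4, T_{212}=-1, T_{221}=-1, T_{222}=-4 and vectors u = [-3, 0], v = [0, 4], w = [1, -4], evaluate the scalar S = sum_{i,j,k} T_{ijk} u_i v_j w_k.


S = sum over i,j,k of T_{ijk} u_i v_j w_k. Expanding all 8 terms:
T_{111}*u_1*v_1*w_1 = 0*-3*0*1 = 0  (running total: 0)
T_{112}*u_1*v_1*w_2 = -4*-3*0*-4 = 0  (running total: 0)
T_{121}*u_1*v_2*w_1 = 4*-3*4*1 = -48  (running total: -48)
T_{122}*u_1*v_2*w_2 = -4*-3*4*-4 = -192  (running total: -240)
T_{211}*u_2*v_1*w_1 = 4*0*0*1 = 0  (running total: -240)
T_{212}*u_2*v_1*w_2 = -1*0*0*-4 = 0  (running total: -240)
T_{221}*u_2*v_2*w_1 = -1*0*4*1 = 0  (running total: -240)
T_{222}*u_2*v_2*w_2 = -4*0*4*-4 = 0  (running total: -240)
S = -240

-240


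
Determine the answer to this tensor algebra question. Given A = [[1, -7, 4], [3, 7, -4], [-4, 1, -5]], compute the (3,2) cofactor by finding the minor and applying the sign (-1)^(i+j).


To find cofactor C_{32}, delete row 3 and column 2.
The resulting 2x2 submatrix is: [[1, 4], [3, -4]]
Minor M_{32} = 1*-4 - 4*3
  = -4 - 12 = -16
Sign = (-1)^(3+2) = (-1)^5 = -1
Cofactor C_{32} = -1 * -16 = 16

16


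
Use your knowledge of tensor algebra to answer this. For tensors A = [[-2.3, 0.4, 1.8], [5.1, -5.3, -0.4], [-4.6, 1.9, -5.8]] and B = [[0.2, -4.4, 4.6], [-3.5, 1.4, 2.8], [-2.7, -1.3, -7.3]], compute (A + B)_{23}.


Tensor addition is component-wise: (A + B)_{ij} = A_{ij} + B_{ij}.
A_{23} = -0.4
B_{23} = 2.8
(A + B)_{23} = -0.4 + 2.8 = 2.4

2.4


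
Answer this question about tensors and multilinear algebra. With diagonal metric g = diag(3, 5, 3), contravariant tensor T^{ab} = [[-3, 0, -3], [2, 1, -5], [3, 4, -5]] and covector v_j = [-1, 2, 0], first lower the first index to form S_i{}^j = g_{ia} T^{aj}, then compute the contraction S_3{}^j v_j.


Step 1: lower the first index. For a diagonal metric, g_{ia} T^{aj} = g_{ii} T^{ij} (no sum on i).
g_{33} = 3
S_3{}^1 = 3 * T^{31} = 3 * 3 = 9
S_3{}^2 = 3 * T^{32} = 3 * 4 = 12
S_3{}^3 = 3 * T^{33} = 3 * -5 = -15
Step 2: contract S_3{}^j with v_j.
S_3{}^1 * v_1 = 9 * -1 = -9
S_3{}^2 * v_2 = 12 * 2 = 24
S_3{}^3 * v_3 = -15 * 0 = 0
Result = -9 + 24 + 0 = 15

15
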